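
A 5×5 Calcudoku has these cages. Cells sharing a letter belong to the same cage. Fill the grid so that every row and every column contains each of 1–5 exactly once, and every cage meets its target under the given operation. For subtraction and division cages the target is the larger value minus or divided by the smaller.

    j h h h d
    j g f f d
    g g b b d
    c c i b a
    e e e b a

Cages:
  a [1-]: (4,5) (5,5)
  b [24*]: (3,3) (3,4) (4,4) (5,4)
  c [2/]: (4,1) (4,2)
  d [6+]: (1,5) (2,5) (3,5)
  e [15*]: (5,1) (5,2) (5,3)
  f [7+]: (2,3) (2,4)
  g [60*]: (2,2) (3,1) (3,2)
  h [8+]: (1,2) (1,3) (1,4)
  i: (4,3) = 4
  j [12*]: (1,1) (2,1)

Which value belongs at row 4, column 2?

Cage i is given, which forces (4,3) = 4.
The only place for 1 in row 2 is (2,5).
The only place for 5 in row 4 is (4,5).
Cage a needs two cells with difference 1, which forces (5,5) = 4.
The 4 cells of cage b must have product 24, which forces (3,4) = 4.
Cage g needs product 60, so (2,2) = 4.
Cage j's pair has product 12, which forces (1,1) = 4.
Row 2 now contains 4, so (2,1) = 3.
3 is placed in column 1; hence (3,1) = 5.
Row 3 already has 5, leaving (3,2) = 3.
Row 3 already has 3, so (3,5) = 2.
Column 1 now contains 5, which forces (5,1) = 1.
1 is placed in row 5, which forces (5,2) = 5.
Row 5 already has 5, so (5,3) = 3.
Row 5 now contains 3, leaving (5,4) = 2.
2 is placed in column 5, so (1,5) = 3.
The two cells of cage f must have sum 7, so (2,3) = 2.
Column 4 now contains 2; hence (2,4) = 5.
Row 3 already has 2, leaving (3,3) = 1.
1 is placed in column 1, so (4,1) = 2.
The two cells of cage c must have quotient 2, so (4,2) = 1.
Cage b has product 24, leaving (4,4) = 3.
1 is placed in column 2, so (1,2) = 2.
Column 3 now contains 1, which forces (1,3) = 5.
Column 4 already has 5, which forces (1,4) = 1.
Completed grid: 4 2 5 1 3 / 3 4 2 5 1 / 5 3 1 4 2 / 2 1 4 3 5 / 1 5 3 2 4.

1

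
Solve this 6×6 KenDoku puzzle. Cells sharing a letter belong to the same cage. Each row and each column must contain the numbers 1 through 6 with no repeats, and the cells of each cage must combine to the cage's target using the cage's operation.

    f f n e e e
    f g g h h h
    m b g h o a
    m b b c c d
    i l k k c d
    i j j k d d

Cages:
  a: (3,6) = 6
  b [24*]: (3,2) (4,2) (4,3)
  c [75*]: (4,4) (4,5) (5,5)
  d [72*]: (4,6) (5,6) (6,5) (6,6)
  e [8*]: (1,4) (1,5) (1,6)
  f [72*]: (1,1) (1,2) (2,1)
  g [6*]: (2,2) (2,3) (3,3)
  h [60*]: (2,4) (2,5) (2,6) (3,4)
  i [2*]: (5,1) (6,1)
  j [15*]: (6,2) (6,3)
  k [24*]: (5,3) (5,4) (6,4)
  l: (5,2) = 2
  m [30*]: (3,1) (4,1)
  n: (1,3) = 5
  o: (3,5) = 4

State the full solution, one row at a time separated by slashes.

N is a freebie, which forces (1,3) = 5.
O is a freebie; hence (3,5) = 4.
Cage a is a single given cell, which forces (3,6) = 6.
Cage c has product 75, leaving (4,4) = 5.
Cage c has product 75; hence (4,5) = 3.
Cage l is given; hence (5,2) = 2.
Cage c needs product 75, which forces (5,5) = 5.
5 is placed in column 3, so (6,3) = 3.
Cage h needs product 60; hence (2,6) = 5.
Row 3 already has 6, which forces (3,1) = 5.
Row 4 already has 5, leaving (4,1) = 6.
Row 4 now contains 6, leaving (4,2) = 4.
Row 4 already has 4, leaving (4,3) = 2.
Row 4 already has 4, leaving (4,6) = 1.
Row 5 now contains 2, leaving (5,1) = 1.
The 4 cells of cage d must have product 72; hence (5,6) = 3.
Cage i needs two cells with product 2, so (6,1) = 2.
Row 6 already has 3; hence (6,2) = 5.
Cage d needs product 72, so (6,5) = 6.
Column 6 now contains 1; hence (6,6) = 4.
The 3 cells of cage f must have product 72, leaving (1,2) = 6.
Cage e needs product 8, which forces (1,4) = 4.
Cage e has product 8; hence (1,5) = 1.
Column 6 already has 4, leaving (1,6) = 2.
Cage g has product 6, which forces (2,2) = 1.
Cage g needs product 6, which forces (2,3) = 6.
Row 2 already has 6; hence (2,4) = 3.
1 is placed in column 5, so (2,5) = 2.
Cage b needs product 24, so (3,2) = 3.
Column 3 already has 2; hence (3,3) = 1.
1 is placed in row 3; hence (3,4) = 2.
6 is placed in column 3; hence (5,3) = 4.
Column 4 now contains 4, which forces (5,4) = 6.
Row 6 now contains 4, leaving (6,4) = 1.
Row 1 already has 4, which forces (1,1) = 3.
Row 2 already has 3; hence (2,1) = 4.

3 6 5 4 1 2 / 4 1 6 3 2 5 / 5 3 1 2 4 6 / 6 4 2 5 3 1 / 1 2 4 6 5 3 / 2 5 3 1 6 4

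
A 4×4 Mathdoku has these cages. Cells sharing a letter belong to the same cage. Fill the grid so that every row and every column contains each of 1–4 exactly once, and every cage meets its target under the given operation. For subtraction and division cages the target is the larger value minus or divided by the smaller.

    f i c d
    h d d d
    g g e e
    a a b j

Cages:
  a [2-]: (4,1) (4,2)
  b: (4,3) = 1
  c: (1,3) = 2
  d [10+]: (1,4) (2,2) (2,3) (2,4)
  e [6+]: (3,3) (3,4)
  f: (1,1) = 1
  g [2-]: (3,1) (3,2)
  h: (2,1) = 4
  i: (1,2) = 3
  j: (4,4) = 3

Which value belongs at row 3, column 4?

Cage f is a single given cell, leaving (1,1) = 1.
Cage i is a single given cell, so (1,2) = 3.
Cage c is given; hence (1,3) = 2.
Row 1 already has 2, leaving (1,4) = 4.
H is a freebie; hence (2,1) = 4.
Column 3 already has 2, which forces (3,3) = 4.
Column 4 already has 4, so (3,4) = 2.
B is a freebie; hence (4,3) = 1.
Cage j is given, so (4,4) = 3.
Cage d has sum 10, leaving (2,2) = 2.
1 is placed in column 3, leaving (2,3) = 3.
Column 4 already has 3, which forces (2,4) = 1.
2 is placed in row 3, which forces (3,1) = 3.
2 is placed in row 3, which forces (3,2) = 1.
Row 4 now contains 3; hence (4,1) = 2.
Cage a's pair has difference 2; hence (4,2) = 4.
Filled in: 1 3 2 4 / 4 2 3 1 / 3 1 4 2 / 2 4 1 3.

2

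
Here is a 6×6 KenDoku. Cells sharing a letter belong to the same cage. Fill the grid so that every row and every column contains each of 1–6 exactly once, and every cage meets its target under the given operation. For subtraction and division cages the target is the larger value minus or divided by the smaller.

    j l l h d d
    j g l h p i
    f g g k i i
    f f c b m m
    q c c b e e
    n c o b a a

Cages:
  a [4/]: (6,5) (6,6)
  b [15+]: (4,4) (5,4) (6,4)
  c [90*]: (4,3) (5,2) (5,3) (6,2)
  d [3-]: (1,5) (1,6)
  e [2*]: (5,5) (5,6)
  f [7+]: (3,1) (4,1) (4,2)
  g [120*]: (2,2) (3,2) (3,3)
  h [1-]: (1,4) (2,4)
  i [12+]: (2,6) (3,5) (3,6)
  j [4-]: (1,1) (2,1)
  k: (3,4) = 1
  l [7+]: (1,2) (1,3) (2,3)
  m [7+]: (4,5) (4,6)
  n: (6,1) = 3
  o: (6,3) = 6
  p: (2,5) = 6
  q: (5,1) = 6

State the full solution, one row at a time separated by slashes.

Cage p is given; hence (2,5) = 6.
Cage k is given, which forces (3,4) = 1.
Q is a freebie; hence (5,1) = 6.
Cage n is a single given cell, leaving (6,1) = 3.
Cage o is given; hence (6,3) = 6.
The 3 cells of cage g must have product 120, so (3,2) = 6.
Cage c needs product 90, which forces (4,3) = 3.
The 3 cells of cage b must have sum 15, so (4,4) = 6.
The 4 cells of cage c must have product 90, so (5,2) = 3.
In row 1, 6 can only go at (1,6), so (1,6) = 6.
Cage d's pair has difference 3, so (1,5) = 3.
Row 2 needs a 2, and only (2,3) is open for it.
Column 3 already has 2; hence (5,3) = 5.
5 is placed in row 5, so (5,4) = 4.
Cage c needs product 90, leaving (6,2) = 2.
Column 4 now contains 4, which forces (6,4) = 5.
Column 4 now contains 5, so (1,4) = 2.
Cage g needs product 120; hence (2,2) = 5.
Column 4 now contains 5; hence (2,4) = 3.
Row 2 now contains 3, leaving (2,6) = 4.
Column 3 already has 5, so (3,3) = 4.
4 is placed in row 3, leaving (3,5) = 5.
5 is placed in column 5, leaving (4,5) = 2.
Row 4 now contains 2, leaving (4,6) = 5.
Column 5 now contains 2, so (5,5) = 1.
Row 5 already has 1, leaving (5,6) = 2.
1 is placed in column 5, so (6,5) = 4.
4 is placed in column 6, leaving (6,6) = 1.
Cage j needs two cells with difference 4, so (1,1) = 5.
Cage l has sum 7; hence (1,2) = 4.
Column 3 now contains 4, which forces (1,3) = 1.
Row 2 already has 5, so (2,1) = 1.
4 is placed in row 3, so (3,1) = 2.
Column 6 now contains 2, which forces (3,6) = 3.
Column 1 now contains 1; hence (4,1) = 4.
Column 2 now contains 4; hence (4,2) = 1.

5 4 1 2 3 6 / 1 5 2 3 6 4 / 2 6 4 1 5 3 / 4 1 3 6 2 5 / 6 3 5 4 1 2 / 3 2 6 5 4 1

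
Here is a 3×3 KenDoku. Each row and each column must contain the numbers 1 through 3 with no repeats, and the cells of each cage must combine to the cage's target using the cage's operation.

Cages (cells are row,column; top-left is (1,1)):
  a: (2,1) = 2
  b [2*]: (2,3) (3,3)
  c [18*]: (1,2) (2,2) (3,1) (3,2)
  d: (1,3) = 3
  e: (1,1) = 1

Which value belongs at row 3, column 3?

2

Cage e is given, leaving (1,1) = 1.
Cage d is given, leaving (1,3) = 3.
Cage a is a single given cell; hence (2,1) = 2.
Row 2 now contains 2, which forces (2,3) = 1.
Cage c has product 18, so (3,1) = 3.
1 is placed in column 3; hence (3,3) = 2.
Row 1 now contains 3, so (1,2) = 2.
Row 2 already has 1, so (2,2) = 3.
2 is placed in row 3, so (3,2) = 1.
The full grid is 1 2 3 / 2 3 1 / 3 1 2.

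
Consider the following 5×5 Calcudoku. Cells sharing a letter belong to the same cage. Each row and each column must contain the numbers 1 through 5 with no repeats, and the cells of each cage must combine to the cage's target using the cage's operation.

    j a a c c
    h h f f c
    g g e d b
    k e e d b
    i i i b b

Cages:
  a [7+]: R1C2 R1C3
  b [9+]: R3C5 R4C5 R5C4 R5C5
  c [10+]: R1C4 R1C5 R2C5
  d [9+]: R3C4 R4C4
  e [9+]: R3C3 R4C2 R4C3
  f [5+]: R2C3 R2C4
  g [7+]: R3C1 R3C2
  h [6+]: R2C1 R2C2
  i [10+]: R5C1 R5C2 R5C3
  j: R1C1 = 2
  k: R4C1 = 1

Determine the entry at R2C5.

4

Cage j is given; hence R1C1 = 2.
K is a freebie; hence R4C1 = 1.
Cage c has sum 10; hence R2C5 = 4.
Row 2 already has 4, so R2C1 = 5.
Cage h needs two cells with sum 6, which forces R2C2 = 1.
The only place for 5 in row 3 is R3C4.
Column 4 already has 5; hence R1C4 = 1.
The 3 cells of cage c must have sum 10, which forces R1C5 = 5.
Column 4 already has 5, so R4C4 = 4.
Column 4 now contains 1, so R5C4 = 3.
Cage f needs two cells with sum 5, so R2C3 = 3.
3 is placed in column 4, so R2C4 = 2.
3 is placed in row 5, leaving R5C1 = 4.
Cage i has sum 10, so R5C2 = 5.
The 3 cells of cage i must have sum 10, leaving R5C3 = 1.
Row 5 now contains 1, leaving R5C5 = 2.
The two cells of cage a must have sum 7, which forces R1C2 = 3.
Column 3 now contains 3; hence R1C3 = 4.
Column 1 already has 4, which forces R3C1 = 3.
Cage g needs two cells with sum 7; hence R3C2 = 4.
Column 3 now contains 4, leaving R3C3 = 2.
Cage b needs sum 9, so R3C5 = 1.
Column 2 now contains 3; hence R4C2 = 2.
Column 3 already has 2, so R4C3 = 5.
2 is placed in column 5; hence R4C5 = 3.
Filled in: 2 3 4 1 5 / 5 1 3 2 4 / 3 4 2 5 1 / 1 2 5 4 3 / 4 5 1 3 2.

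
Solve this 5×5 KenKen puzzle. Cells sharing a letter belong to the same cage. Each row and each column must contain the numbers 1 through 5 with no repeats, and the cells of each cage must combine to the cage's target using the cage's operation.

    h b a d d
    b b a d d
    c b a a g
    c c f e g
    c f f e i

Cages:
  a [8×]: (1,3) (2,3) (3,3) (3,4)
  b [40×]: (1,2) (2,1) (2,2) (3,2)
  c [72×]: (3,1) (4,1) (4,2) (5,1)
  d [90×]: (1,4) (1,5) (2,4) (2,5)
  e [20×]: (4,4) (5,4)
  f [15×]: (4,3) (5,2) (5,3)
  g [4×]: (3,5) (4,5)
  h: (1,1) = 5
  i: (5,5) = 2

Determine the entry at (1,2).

H is a freebie, which forces (1,1) = 5.
Cage a needs product 8, which forces (3,4) = 1.
1 is placed in row 3; hence (3,5) = 4.
Cage c needs product 72, so (4,2) = 3.
Column 5 now contains 4, so (4,5) = 1.
I is a freebie; hence (5,5) = 2.
The 4 cells of cage d must have product 90, which forces (1,4) = 2.
Column 5 already has 2, leaving (1,5) = 3.
The 4 cells of cage d must have product 90, leaving (2,4) = 3.
The 4 cells of cage d must have product 90; hence (2,5) = 5.
Row 3 now contains 4, so (3,3) = 2.
1 is placed in row 4; hence (4,3) = 5.
5 is placed in row 4, which forces (4,4) = 4.
The 3 cells of cage f must have product 15, which forces (5,2) = 1.
Cage f needs product 15, so (5,3) = 3.
Column 4 already has 4, leaving (5,4) = 5.
Column 2 already has 1, which forces (1,2) = 4.
4 is placed in row 1; hence (1,3) = 1.
Cage b needs product 40, which forces (2,1) = 1.
Cage b has product 40, leaving (2,2) = 2.
1 is placed in column 3, so (2,3) = 4.
Row 3 now contains 2; hence (3,1) = 3.
Row 3 now contains 2, leaving (3,2) = 5.
Row 4 already has 4, so (4,1) = 2.
3 is placed in row 5, so (5,1) = 4.
Completed grid: 5 4 1 2 3 / 1 2 4 3 5 / 3 5 2 1 4 / 2 3 5 4 1 / 4 1 3 5 2.

4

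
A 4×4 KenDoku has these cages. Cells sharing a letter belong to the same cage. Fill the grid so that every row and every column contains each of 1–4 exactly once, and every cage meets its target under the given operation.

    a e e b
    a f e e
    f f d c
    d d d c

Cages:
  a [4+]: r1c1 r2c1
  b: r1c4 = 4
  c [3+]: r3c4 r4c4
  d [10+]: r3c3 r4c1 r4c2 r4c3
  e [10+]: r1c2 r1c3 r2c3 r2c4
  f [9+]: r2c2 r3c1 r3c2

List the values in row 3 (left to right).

B is a freebie, leaving r1c4 = 4.
In column 4, 3 can only go at r2c4, so r2c4 = 3.
The two cells of cage a must have sum 4, so r1c1 = 3.
Row 2 now contains 3, so r2c1 = 1.
The 4 cells of cage e must have sum 10; hence r2c3 = 4.
Row 2 already has 4, which forces r2c2 = 2.
Cage f needs sum 9, which forces r3c1 = 4.
Cage f needs sum 9, leaving r3c2 = 3.
4 is placed in column 1, leaving r4c1 = 2.
Row 4 already has 2, which forces r4c4 = 1.
Column 2 now contains 2, so r1c2 = 1.
The 4 cells of cage e must have sum 10, so r1c3 = 2.
Cage d needs sum 10, which forces r3c3 = 1.
1 is placed in column 4; hence r3c4 = 2.
Row 4 now contains 1; hence r4c2 = 4.
Row 4 now contains 1, leaving r4c3 = 3.
Filled in: 3 1 2 4 / 1 2 4 3 / 4 3 1 2 / 2 4 3 1.

4 3 1 2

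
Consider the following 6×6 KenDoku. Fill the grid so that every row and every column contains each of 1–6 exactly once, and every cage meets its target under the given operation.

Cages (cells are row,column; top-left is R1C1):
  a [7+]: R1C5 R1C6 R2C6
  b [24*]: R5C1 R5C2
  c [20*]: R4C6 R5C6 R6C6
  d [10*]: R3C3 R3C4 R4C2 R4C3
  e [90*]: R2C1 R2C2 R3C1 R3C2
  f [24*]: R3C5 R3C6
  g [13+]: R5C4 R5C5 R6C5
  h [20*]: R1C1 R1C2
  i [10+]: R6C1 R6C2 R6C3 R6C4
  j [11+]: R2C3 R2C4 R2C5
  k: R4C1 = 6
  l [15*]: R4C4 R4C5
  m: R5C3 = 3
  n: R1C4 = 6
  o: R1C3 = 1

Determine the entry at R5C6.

1

Cage o is a single given cell, so R1C3 = 1.
Cage n is given, leaving R1C4 = 6.
K is a freebie, so R4C1 = 6.
Column 1 already has 6, which forces R5C1 = 4.
Row 5 now contains 4, which forces R5C2 = 6.
M is a freebie; hence R5C3 = 3.
Column 1 already has 4, which forces R1C1 = 5.
Cage h's pair has product 20; hence R1C2 = 4.
Row 1 now contains 4, which forces R1C5 = 2.
Row 1 already has 2, leaving R1C6 = 3.
Cage d has product 10, so R3C4 = 1.
The 4 cells of cage d must have product 10, which forces R4C2 = 1.
Column 5 already has 2, which forces R5C5 = 5.
Row 5 now contains 5; hence R5C6 = 1.
Cage g needs sum 13, leaving R6C5 = 6.
Column 6 now contains 1, which forces R2C6 = 2.
Column 5 now contains 6, leaving R3C5 = 4.
Cage f's pair has product 24, which forces R3C6 = 6.
Cage l needs two cells with product 15, so R4C4 = 5.
Column 5 now contains 5, so R4C5 = 3.
5 is placed in row 4, which forces R4C6 = 4.
Row 5 now contains 5, which forces R5C4 = 2.
Cage i has sum 10; hence R6C1 = 1.
Column 6 now contains 4; hence R6C6 = 5.
Row 2 already has 2, so R2C1 = 3.
Cage e has product 90; hence R2C2 = 5.
Cage j has sum 11, leaving R2C3 = 6.
Column 4 already has 5; hence R2C4 = 4.
Column 5 already has 3, so R2C5 = 1.
The 4 cells of cage e must have product 90, leaving R3C1 = 2.
Cage e has product 90, which forces R3C2 = 3.
Cage d needs product 10, leaving R3C3 = 5.
5 is placed in row 4, leaving R4C3 = 2.
Column 2 already has 3, so R6C2 = 2.
2 is placed in column 3, so R6C3 = 4.
4 is placed in column 4; hence R6C4 = 3.
Completed grid: 5 4 1 6 2 3 / 3 5 6 4 1 2 / 2 3 5 1 4 6 / 6 1 2 5 3 4 / 4 6 3 2 5 1 / 1 2 4 3 6 5.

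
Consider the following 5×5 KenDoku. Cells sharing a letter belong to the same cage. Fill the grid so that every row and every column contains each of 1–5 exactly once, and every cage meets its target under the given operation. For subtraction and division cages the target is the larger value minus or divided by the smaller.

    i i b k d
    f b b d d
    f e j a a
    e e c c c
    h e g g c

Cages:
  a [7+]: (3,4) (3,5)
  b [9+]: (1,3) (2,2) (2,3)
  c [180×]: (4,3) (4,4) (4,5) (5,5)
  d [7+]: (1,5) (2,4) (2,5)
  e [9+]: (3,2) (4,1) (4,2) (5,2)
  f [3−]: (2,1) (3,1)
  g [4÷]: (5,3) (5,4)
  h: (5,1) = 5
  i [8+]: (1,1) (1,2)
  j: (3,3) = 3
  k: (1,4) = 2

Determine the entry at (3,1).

1

K is a freebie, leaving (1,4) = 2.
J is a freebie; hence (3,3) = 3.
Cage h is given, leaving (5,1) = 5.
The 4 cells of cage c must have product 180, leaving (5,5) = 3.
5 is placed in column 1, which forces (1,1) = 3.
The two cells of cage i must have sum 8; hence (1,2) = 5.
Cage a's pair has sum 7, so (3,4) = 5.
Cage a's pair has sum 7, leaving (3,5) = 2.
Cage c has product 180, which forces (4,4) = 3.
The 3 cells of cage d must have sum 7, leaving (1,5) = 1.
Cage d has sum 7, which forces (2,4) = 1.
2 is placed in column 5, which forces (2,5) = 5.
Cage e needs sum 9; hence (4,1) = 2.
5 is placed in column 5, so (4,5) = 4.
The 4 cells of cage e must have sum 9, leaving (5,2) = 2.
1 is placed in column 4, which forces (5,4) = 4.
Row 1 now contains 1, so (1,3) = 4.
Row 2 already has 1, which forces (2,1) = 4.
Cage b has sum 9, leaving (2,2) = 3.
Row 2 already has 5, leaving (2,3) = 2.
Cage f's pair has difference 3, which forces (3,1) = 1.
Cage e needs sum 9; hence (3,2) = 4.
Row 4 already has 4, leaving (4,2) = 1.
Row 4 already has 4, so (4,3) = 5.
Row 5 now contains 4, which forces (5,3) = 1.
Filled in: 3 5 4 2 1 / 4 3 2 1 5 / 1 4 3 5 2 / 2 1 5 3 4 / 5 2 1 4 3.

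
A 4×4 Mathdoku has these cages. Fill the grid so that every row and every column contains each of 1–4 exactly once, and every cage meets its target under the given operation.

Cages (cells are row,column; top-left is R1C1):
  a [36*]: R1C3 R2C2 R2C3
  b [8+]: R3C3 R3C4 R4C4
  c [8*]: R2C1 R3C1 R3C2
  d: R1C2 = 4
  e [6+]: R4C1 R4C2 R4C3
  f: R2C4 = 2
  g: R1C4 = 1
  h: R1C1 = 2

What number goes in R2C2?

H is a freebie; hence R1C1 = 2.
Cage d is a single given cell; hence R1C2 = 4.
The 3 cells of cage a must have product 36, so R1C3 = 3.
Cage g is a single given cell, leaving R1C4 = 1.
The 3 cells of cage a must have product 36, which forces R2C2 = 3.
Cage a has product 36, so R2C3 = 4.
F is a freebie; hence R2C4 = 2.
Row 2 already has 4; hence R2C1 = 1.
Cage c needs product 8, leaving R3C1 = 4.
Cage c needs product 8; hence R3C2 = 2.
Cage b needs sum 8, leaving R3C3 = 1.
Row 3 already has 4, leaving R3C4 = 3.
The 3 cells of cage e must have sum 6, so R4C1 = 3.
Column 2 already has 2, so R4C2 = 1.
Column 3 now contains 1, so R4C3 = 2.
Column 4 already has 3, leaving R4C4 = 4.
Filled in: 2 4 3 1 / 1 3 4 2 / 4 2 1 3 / 3 1 2 4.

3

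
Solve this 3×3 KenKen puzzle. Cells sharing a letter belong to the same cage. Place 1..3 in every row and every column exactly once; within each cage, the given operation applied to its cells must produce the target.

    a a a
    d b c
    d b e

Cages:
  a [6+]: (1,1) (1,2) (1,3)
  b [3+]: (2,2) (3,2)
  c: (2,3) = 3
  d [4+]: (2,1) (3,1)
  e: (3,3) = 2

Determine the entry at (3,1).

3

C is a freebie, leaving (2,3) = 3.
Cage e is given; hence (3,3) = 2.
2 is placed in column 3, leaving (1,3) = 1.
3 is placed in row 2, so (2,1) = 1.
The two cells of cage b must have sum 3, which forces (2,2) = 2.
The two cells of cage d must have sum 4, leaving (3,1) = 3.
Row 3 now contains 2, so (3,2) = 1.
Column 1 now contains 3, leaving (1,1) = 2.
Column 2 now contains 2; hence (1,2) = 3.
Filled in: 2 3 1 / 1 2 3 / 3 1 2.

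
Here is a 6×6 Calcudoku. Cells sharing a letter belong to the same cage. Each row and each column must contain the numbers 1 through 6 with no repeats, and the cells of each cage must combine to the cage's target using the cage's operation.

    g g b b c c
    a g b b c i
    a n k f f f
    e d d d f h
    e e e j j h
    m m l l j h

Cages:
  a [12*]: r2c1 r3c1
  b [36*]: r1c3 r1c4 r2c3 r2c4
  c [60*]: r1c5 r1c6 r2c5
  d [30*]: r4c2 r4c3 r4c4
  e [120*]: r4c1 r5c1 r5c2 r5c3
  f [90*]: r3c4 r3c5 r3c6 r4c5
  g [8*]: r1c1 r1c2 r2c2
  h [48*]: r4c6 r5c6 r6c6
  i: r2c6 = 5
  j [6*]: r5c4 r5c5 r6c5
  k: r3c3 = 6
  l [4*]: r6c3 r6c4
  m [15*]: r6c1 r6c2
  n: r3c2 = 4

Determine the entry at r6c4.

4

I is a freebie; hence r2c6 = 5.
Cage n is given, leaving r3c2 = 4.
Cage k is given, so r3c3 = 6.
Cage g needs product 8, so r1c1 = 4.
The 3 cells of cage c must have product 60, so r1c5 = 5.
Column 1 now contains 4, leaving r2c1 = 6.
The two cells of cage a must have product 12, so r3c1 = 2.
Cage f needs product 90, so r3c4 = 5.
Cage f has product 90, which forces r4c5 = 6.
The 4 cells of cage e must have product 120, leaving r5c3 = 4.
4 is placed in column 3, so r6c3 = 1.
1 is placed in row 6; hence r6c4 = 4.
Cage h has product 48; hence r4c6 = 4.
The only place for 1 in row 1 is r1c2.
Column 2 already has 1, which forces r2c2 = 2.
2 is placed in row 2, so r2c3 = 3.
Row 2 now contains 3; hence r2c4 = 1.
2 is placed in row 2; hence r2c5 = 4.
Column 2 already has 2; hence r5c2 = 6.
6 is placed in row 5; hence r5c6 = 2.
Column 6 already has 2, which forces r6c6 = 6.
Column 3 already has 3, leaving r1c3 = 2.
Cage b has product 36; hence r1c4 = 6.
Column 6 already has 6, so r1c6 = 3.
3 is placed in column 6; hence r3c6 = 1.
2 is placed in column 3; hence r4c3 = 5.
Row 5 now contains 2, so r5c4 = 3.
The 3 cells of cage j must have product 6, so r5c5 = 1.
The 3 cells of cage j must have product 6, so r6c5 = 2.
Row 3 already has 1, which forces r3c5 = 3.
5 is placed in row 4, leaving r4c1 = 1.
5 is placed in row 4, so r4c2 = 3.
Column 4 now contains 3; hence r4c4 = 2.
1 is placed in row 5; hence r5c1 = 5.
5 is placed in column 1, so r6c1 = 3.
Column 2 already has 3, so r6c2 = 5.
Filled in: 4 1 2 6 5 3 / 6 2 3 1 4 5 / 2 4 6 5 3 1 / 1 3 5 2 6 4 / 5 6 4 3 1 2 / 3 5 1 4 2 6.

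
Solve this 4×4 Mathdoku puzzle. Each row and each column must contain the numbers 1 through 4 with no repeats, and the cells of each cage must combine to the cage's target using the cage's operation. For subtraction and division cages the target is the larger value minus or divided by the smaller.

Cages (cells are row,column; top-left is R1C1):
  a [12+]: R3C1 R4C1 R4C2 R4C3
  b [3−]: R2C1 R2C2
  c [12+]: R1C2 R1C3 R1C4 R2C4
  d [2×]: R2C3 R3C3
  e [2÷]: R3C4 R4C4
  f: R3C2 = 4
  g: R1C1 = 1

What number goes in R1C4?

Cage g is a single given cell, leaving R1C1 = 1.
Column 1 already has 1; hence R2C1 = 4.
Row 2 already has 4, leaving R2C2 = 1.
Row 2 now contains 1, so R2C3 = 2.
Row 2 already has 4; hence R2C4 = 3.
Column 1 already has 4, which forces R3C1 = 3.
F is a freebie; hence R3C2 = 4.
Column 3 already has 2, leaving R3C3 = 1.
Row 3 already has 1; hence R3C4 = 2.
Column 1 already has 3, leaving R4C1 = 2.
Row 4 already has 2, so R4C2 = 3.
Row 4 now contains 3, so R4C3 = 4.
4 is placed in row 4, leaving R4C4 = 1.
Column 2 now contains 3, so R1C2 = 2.
Column 3 now contains 4, so R1C3 = 3.
Column 4 already has 2, so R1C4 = 4.
Filled in: 1 2 3 4 / 4 1 2 3 / 3 4 1 2 / 2 3 4 1.

4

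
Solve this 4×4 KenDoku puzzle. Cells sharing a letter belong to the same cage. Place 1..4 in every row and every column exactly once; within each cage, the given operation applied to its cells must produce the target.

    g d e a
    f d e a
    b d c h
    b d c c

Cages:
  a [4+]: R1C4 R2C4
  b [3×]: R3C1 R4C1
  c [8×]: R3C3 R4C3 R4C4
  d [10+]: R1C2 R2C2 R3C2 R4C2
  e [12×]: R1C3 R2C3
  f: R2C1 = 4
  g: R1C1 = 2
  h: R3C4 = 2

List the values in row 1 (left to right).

2 1 4 3

G is a freebie, so R1C1 = 2.
F is a freebie, which forces R2C1 = 4.
Row 2 already has 4, which forces R2C3 = 3.
Row 2 now contains 3, which forces R2C4 = 1.
Cage h is given, which forces R3C4 = 2.
Column 4 now contains 2; hence R4C4 = 4.
Column 3 now contains 3, leaving R1C3 = 4.
Column 4 already has 1, which forces R1C4 = 3.
Row 2 already has 1, which forces R2C2 = 2.
The 3 cells of cage c must have product 8, which forces R3C3 = 1.
Cage c needs product 8, which forces R4C3 = 2.
3 is placed in row 1, so R1C2 = 1.
1 is placed in row 3, which forces R3C1 = 3.
Cage d has sum 10, leaving R3C2 = 4.
Cage b needs two cells with product 3, which forces R4C1 = 1.
Cage d needs sum 10, leaving R4C2 = 3.
Filled in: 2 1 4 3 / 4 2 3 1 / 3 4 1 2 / 1 3 2 4.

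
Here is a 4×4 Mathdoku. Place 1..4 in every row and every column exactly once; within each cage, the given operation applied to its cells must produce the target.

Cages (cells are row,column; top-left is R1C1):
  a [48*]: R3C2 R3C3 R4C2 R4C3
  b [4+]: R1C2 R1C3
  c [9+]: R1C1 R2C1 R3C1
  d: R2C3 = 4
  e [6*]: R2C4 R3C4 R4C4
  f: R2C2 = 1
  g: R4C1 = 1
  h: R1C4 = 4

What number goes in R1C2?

Cage h is a single given cell, which forces R1C4 = 4.
Cage f is a single given cell, which forces R2C2 = 1.
D is a freebie, so R2C3 = 4.
G is a freebie; hence R4C1 = 1.
Column 2 already has 1, so R1C2 = 3.
Cage b's pair has sum 4; hence R1C3 = 1.
Cage c needs sum 9, which forces R3C1 = 4.
4 is placed in row 3, leaving R3C2 = 2.
2 is placed in row 3, so R3C3 = 3.
The 3 cells of cage e must have product 6, which forces R3C4 = 1.
Column 2 already has 2, which forces R4C2 = 4.
Column 3 already has 3, leaving R4C3 = 2.
2 is placed in row 4, so R4C4 = 3.
3 is placed in row 1, which forces R1C1 = 2.
Cage c needs sum 9, leaving R2C1 = 3.
Column 4 already has 3; hence R2C4 = 2.
Filled in: 2 3 1 4 / 3 1 4 2 / 4 2 3 1 / 1 4 2 3.

3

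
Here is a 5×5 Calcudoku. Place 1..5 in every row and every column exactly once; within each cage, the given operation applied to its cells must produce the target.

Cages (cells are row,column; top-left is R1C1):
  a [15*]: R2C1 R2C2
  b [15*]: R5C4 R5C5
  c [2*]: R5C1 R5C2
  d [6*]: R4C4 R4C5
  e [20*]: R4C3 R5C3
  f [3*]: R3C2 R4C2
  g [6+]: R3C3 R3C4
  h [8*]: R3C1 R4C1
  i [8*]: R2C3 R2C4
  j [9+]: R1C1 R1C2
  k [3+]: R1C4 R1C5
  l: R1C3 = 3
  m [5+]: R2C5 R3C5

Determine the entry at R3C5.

L is a freebie, which forces R1C3 = 3.
Row 2 needs a 1, and only R2C5 is open for it.
Cage k's pair has sum 3, so R1C4 = 1.
1 is placed in column 5, which forces R1C5 = 2.
Cage m needs two cells with sum 5, so R3C5 = 4.
2 is placed in column 5, leaving R4C5 = 3.
3 is placed in column 5, so R5C5 = 5.
Row 3 already has 4, which forces R3C1 = 2.
The two cells of cage f must have product 3, leaving R3C2 = 3.
Cage g needs two cells with sum 6, leaving R3C3 = 1.
The two cells of cage g must have sum 6, so R3C4 = 5.
Cage h's pair has product 8, which forces R4C1 = 4.
Row 4 already has 3, leaving R4C2 = 1.
Cage e needs two cells with product 20; hence R4C3 = 5.
Row 4 already has 3; hence R4C4 = 2.
2 is placed in column 1, so R5C1 = 1.
Column 2 now contains 1, which forces R5C2 = 2.
Row 5 already has 5, which forces R5C3 = 4.
Row 5 already has 5, so R5C4 = 3.
Column 1 now contains 4, which forces R1C1 = 5.
Cage j's pair has sum 9, which forces R1C2 = 4.
The two cells of cage a must have product 15, which forces R2C1 = 3.
3 is placed in column 2, so R2C2 = 5.
4 is placed in column 3, which forces R2C3 = 2.
2 is placed in column 4, which forces R2C4 = 4.
Completed grid: 5 4 3 1 2 / 3 5 2 4 1 / 2 3 1 5 4 / 4 1 5 2 3 / 1 2 4 3 5.

4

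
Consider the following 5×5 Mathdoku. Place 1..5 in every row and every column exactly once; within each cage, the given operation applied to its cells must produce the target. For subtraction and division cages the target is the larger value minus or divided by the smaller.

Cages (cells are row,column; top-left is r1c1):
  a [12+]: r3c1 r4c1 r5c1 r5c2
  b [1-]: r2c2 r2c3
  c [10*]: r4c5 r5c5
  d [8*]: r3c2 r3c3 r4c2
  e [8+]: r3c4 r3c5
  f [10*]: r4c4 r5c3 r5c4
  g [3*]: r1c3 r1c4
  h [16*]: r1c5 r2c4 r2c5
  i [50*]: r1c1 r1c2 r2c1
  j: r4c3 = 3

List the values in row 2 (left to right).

The 3 cells of cage i must have product 50, leaving r1c1 = 2.
Cage i has product 50, which forces r1c2 = 5.
Row 1 now contains 2, so r1c5 = 4.
The 3 cells of cage i must have product 50, which forces r2c1 = 5.
Column 5 already has 4, leaving r2c5 = 1.
J is a freebie; hence r4c3 = 3.
Column 3 already has 3, so r1c3 = 1.
Cage g needs two cells with product 3; hence r1c4 = 3.
Cage b needs two cells with difference 1, leaving r2c2 = 3.
Cage h needs product 16, so r2c4 = 4.
3 is placed in column 4; hence r3c4 = 5.
Row 3 already has 5, leaving r3c5 = 3.
The 4 cells of cage a must have sum 12, leaving r5c2 = 4.
Row 2 already has 4; hence r2c3 = 2.
The 3 cells of cage d must have product 8; hence r3c3 = 4.
The 4 cells of cage a must have sum 12, which forces r5c1 = 3.
The 3 cells of cage f must have product 10; hence r5c3 = 5.
Row 5 now contains 5, leaving r5c5 = 2.
Row 3 already has 4, so r3c1 = 1.
1 is placed in row 3; hence r3c2 = 2.
Cage a has sum 12, so r4c1 = 4.
2 is placed in column 2; hence r4c2 = 1.
Cage f has product 10, so r4c4 = 2.
Column 5 now contains 2, which forces r4c5 = 5.
Row 5 already has 2, which forces r5c4 = 1.
Filled in: 2 5 1 3 4 / 5 3 2 4 1 / 1 2 4 5 3 / 4 1 3 2 5 / 3 4 5 1 2.

5 3 2 4 1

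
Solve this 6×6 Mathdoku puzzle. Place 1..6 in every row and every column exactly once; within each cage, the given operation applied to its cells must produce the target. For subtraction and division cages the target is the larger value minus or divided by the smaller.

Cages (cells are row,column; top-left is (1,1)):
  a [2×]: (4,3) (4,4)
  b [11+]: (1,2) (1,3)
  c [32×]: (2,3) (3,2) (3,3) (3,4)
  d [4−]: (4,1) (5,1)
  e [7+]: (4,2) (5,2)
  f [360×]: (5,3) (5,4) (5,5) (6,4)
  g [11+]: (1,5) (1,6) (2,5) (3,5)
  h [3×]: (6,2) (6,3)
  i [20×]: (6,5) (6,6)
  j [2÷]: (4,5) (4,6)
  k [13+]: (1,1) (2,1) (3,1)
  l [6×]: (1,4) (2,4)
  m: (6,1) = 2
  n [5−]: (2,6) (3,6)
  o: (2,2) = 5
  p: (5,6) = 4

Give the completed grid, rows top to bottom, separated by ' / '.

4 6 5 3 1 2 / 6 5 4 2 3 1 / 3 2 1 4 5 6 / 5 4 2 1 6 3 / 1 3 6 5 2 4 / 2 1 3 6 4 5

O is a freebie, which forces (2,2) = 5.
The 4 cells of cage c must have product 32, so (2,3) = 4.
P is a freebie; hence (5,6) = 4.
M is a freebie; hence (6,1) = 2.
Column 6 already has 4, leaving (6,6) = 5.
5 is placed in column 2, so (1,2) = 6.
Cage b needs two cells with sum 11, which forces (1,3) = 5.
Row 6 already has 5, leaving (6,5) = 4.
Cage e's pair has sum 7, leaving (4,2) = 4.
Cage e's pair has sum 7, so (5,2) = 3.
Column 2 already has 3, so (6,2) = 1.
Row 6 already has 1, which forces (6,3) = 3.
4 is placed in row 6, leaving (6,4) = 6.
1 is placed in column 2, so (3,2) = 2.
Cage c needs product 32; hence (3,3) = 1.
The 4 cells of cage c must have product 32, which forces (3,4) = 4.
Row 3 now contains 1, so (3,6) = 6.
Column 3 now contains 1, leaving (4,3) = 2.
Row 4 now contains 2, leaving (4,4) = 1.
1 is placed in row 4; hence (4,6) = 3.
Column 3 now contains 2, which forces (5,3) = 6.
The 3 cells of cage k must have sum 13, which forces (1,1) = 4.
Cage k needs sum 13, so (2,1) = 6.
Column 6 now contains 6, which forces (2,6) = 1.
Row 3 already has 6; hence (3,1) = 3.
Row 3 already has 6; hence (3,5) = 5.
1 is placed in row 4, leaving (4,1) = 5.
Row 4 now contains 3; hence (4,5) = 6.
The two cells of cage d must have difference 4, leaving (5,1) = 1.
5 is placed in column 5, which forces (5,5) = 2.
The 4 cells of cage g must have sum 11, leaving (1,5) = 1.
Column 6 already has 1; hence (1,6) = 2.
Column 5 now contains 2, which forces (2,5) = 3.
2 is placed in row 5, leaving (5,4) = 5.
Row 1 already has 2, leaving (1,4) = 3.
Row 2 already has 3; hence (2,4) = 2.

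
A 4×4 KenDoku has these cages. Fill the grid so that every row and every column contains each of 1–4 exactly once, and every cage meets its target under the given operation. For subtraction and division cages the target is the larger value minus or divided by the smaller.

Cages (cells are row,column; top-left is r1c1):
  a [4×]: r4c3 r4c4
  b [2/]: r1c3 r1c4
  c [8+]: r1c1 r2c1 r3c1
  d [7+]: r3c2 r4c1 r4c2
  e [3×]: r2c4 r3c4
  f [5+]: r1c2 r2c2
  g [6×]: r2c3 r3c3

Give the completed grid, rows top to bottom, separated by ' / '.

Column 1 needs a 2, and only r4c1 is open for it.
Row 4 needs a 3, and only r4c2 is open for it.
The 3 cells of cage d must have sum 7, leaving r3c2 = 2.
2 is placed in row 3, so r3c3 = 3.
3 is placed in row 3, leaving r3c4 = 1.
Column 4 already has 1; hence r4c4 = 4.
Column 4 now contains 4, leaving r1c4 = 2.
3 is placed in column 3, so r2c3 = 2.
Column 4 already has 1, leaving r2c4 = 3.
1 is placed in row 3, leaving r3c1 = 4.
4 is placed in row 4, which forces r4c3 = 1.
Cage c has sum 8; hence r1c1 = 3.
1 is placed in column 3, leaving r1c3 = 4.
3 is placed in row 2; hence r2c1 = 1.
Row 2 now contains 1, leaving r2c2 = 4.
Row 1 already has 4, leaving r1c2 = 1.

3 1 4 2 / 1 4 2 3 / 4 2 3 1 / 2 3 1 4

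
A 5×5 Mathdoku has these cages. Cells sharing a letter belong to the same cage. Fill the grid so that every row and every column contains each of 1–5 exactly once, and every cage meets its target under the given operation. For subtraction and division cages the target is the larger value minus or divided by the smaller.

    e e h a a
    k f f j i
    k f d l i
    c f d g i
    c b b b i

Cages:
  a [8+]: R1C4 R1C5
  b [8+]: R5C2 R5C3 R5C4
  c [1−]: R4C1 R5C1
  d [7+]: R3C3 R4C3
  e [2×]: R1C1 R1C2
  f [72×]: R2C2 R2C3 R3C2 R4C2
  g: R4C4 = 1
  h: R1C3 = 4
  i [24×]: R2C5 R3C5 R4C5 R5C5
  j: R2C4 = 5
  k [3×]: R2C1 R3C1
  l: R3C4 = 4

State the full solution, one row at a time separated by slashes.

Cage h is a single given cell, so R1C3 = 4.
Cage f has product 72, so R2C3 = 3.
J is a freebie; hence R2C4 = 5.
Cage l is a single given cell, leaving R3C4 = 4.
Cage g is given; hence R4C4 = 1.
5 is placed in column 4, which forces R1C4 = 3.
Cage a needs two cells with sum 8; hence R1C5 = 5.
Row 2 already has 3, leaving R2C1 = 1.
Cage k needs two cells with product 3; hence R3C1 = 3.
Row 3 now contains 3, which forces R3C2 = 2.
Row 3 already has 2, so R3C3 = 5.
Row 3 already has 2; hence R3C5 = 1.
5 is placed in column 3; hence R4C3 = 2.
5 is placed in column 3; hence R5C3 = 1.
Column 4 now contains 3; hence R5C4 = 2.
Column 1 now contains 1, so R1C1 = 2.
Column 2 already has 2; hence R1C2 = 1.
Column 2 already has 2, so R2C2 = 4.
Cage i needs product 24, so R2C5 = 2.
The 4 cells of cage f must have product 72; hence R4C2 = 3.
Row 4 already has 3, which forces R4C5 = 4.
Cage b has sum 8, leaving R5C2 = 5.
4 is placed in column 5, so R5C5 = 3.
Row 4 already has 4, so R4C1 = 5.
5 is placed in row 5, so R5C1 = 4.

2 1 4 3 5 / 1 4 3 5 2 / 3 2 5 4 1 / 5 3 2 1 4 / 4 5 1 2 3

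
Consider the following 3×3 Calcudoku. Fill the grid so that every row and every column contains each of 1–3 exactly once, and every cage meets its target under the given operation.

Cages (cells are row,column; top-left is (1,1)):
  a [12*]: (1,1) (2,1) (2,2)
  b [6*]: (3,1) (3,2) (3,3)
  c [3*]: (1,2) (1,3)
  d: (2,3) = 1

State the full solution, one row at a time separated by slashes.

2 1 3 / 3 2 1 / 1 3 2

Cage a needs product 12, leaving (1,1) = 2.
Cage a needs product 12, which forces (2,1) = 3.
The 3 cells of cage a must have product 12, which forces (2,2) = 2.
Cage d is a single given cell; hence (2,3) = 1.
Column 1 already has 3, leaving (3,1) = 1.
1 is placed in row 3, so (3,2) = 3.
Row 3 now contains 3, leaving (3,3) = 2.
Column 2 now contains 3, which forces (1,2) = 1.
Column 3 already has 1, leaving (1,3) = 3.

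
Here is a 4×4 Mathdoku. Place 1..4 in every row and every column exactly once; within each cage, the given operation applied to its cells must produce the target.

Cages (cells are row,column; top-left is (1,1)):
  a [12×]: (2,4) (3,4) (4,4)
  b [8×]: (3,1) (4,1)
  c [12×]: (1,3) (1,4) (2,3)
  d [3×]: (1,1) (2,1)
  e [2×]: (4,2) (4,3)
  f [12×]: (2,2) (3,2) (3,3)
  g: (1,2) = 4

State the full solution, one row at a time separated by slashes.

1 4 3 2 / 3 1 2 4 / 2 3 4 1 / 4 2 1 3

Cage g is given, leaving (1,2) = 4.
In row 1, 2 can only go at (1,4), so (1,4) = 2.
Cage c needs product 12, so (1,3) = 3.
Cage c has product 12, so (2,3) = 2.
Column 3 now contains 2, so (3,3) = 4.
Column 3 now contains 2, leaving (4,3) = 1.
Row 1 now contains 3; hence (1,1) = 1.
Cage d's pair has product 3, leaving (2,1) = 3.
Row 2 already has 3, leaving (2,2) = 1.
Row 2 now contains 1, so (2,4) = 4.
Row 3 now contains 4, so (3,1) = 2.
Column 2 already has 1; hence (3,2) = 3.
3 is placed in row 3, so (3,4) = 1.
Cage b needs two cells with product 8, which forces (4,1) = 4.
Row 4 now contains 1, leaving (4,2) = 2.
Column 4 already has 4, so (4,4) = 3.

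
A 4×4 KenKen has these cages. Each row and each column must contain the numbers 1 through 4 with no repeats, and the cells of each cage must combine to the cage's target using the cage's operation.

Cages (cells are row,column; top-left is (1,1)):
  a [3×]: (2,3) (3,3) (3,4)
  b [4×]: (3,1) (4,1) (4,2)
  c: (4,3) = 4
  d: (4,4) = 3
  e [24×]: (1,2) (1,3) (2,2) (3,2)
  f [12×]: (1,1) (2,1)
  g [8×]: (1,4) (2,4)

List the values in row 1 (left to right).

Cage a needs product 3, so (2,3) = 1.
Cage a has product 3, which forces (3,3) = 3.
The 3 cells of cage a must have product 3, so (3,4) = 1.
C is a freebie, leaving (4,3) = 4.
D is a freebie, leaving (4,4) = 3.
Cage e needs product 24, so (1,2) = 1.
Column 3 already has 4, which forces (1,3) = 2.
2 is placed in row 1, leaving (1,4) = 4.
The 4 cells of cage e must have product 24, which forces (2,2) = 3.
Column 4 now contains 4, leaving (2,4) = 2.
Row 3 already has 1; hence (3,1) = 2.
Cage e has product 24, leaving (3,2) = 4.
4 is placed in row 4, leaving (4,1) = 1.
The 3 cells of cage b must have product 4, so (4,2) = 2.
Row 1 now contains 4, leaving (1,1) = 3.
Row 2 now contains 3, leaving (2,1) = 4.
The full grid is 3 1 2 4 / 4 3 1 2 / 2 4 3 1 / 1 2 4 3.

3 1 2 4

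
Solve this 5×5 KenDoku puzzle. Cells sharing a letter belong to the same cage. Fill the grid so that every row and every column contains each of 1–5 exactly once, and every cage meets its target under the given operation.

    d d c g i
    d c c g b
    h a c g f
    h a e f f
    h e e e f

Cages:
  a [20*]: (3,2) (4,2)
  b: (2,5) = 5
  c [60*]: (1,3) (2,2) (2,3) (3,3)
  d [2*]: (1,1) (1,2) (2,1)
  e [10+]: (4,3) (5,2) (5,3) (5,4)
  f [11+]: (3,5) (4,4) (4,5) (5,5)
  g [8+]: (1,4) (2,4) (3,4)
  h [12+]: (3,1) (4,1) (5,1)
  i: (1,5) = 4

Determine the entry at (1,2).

Cage d needs product 2, which forces (1,1) = 2.
The 3 cells of cage d must have product 2, which forces (1,2) = 1.
Cage i is a single given cell, which forces (1,5) = 4.
Cage d needs product 2; hence (2,1) = 1.
B is a freebie, leaving (2,5) = 5.
Cage c has product 60, so (1,3) = 5.
5 is placed in row 1; hence (1,4) = 3.
Cage g needs sum 8, which forces (3,4) = 1.
Cage f needs sum 11, leaving (4,4) = 5.
Cage c has product 60, so (2,2) = 2.
Cage c needs product 60, leaving (2,3) = 3.
Cage g needs sum 8, which forces (2,4) = 4.
The two cells of cage a must have product 20, which forces (3,2) = 5.
1 is placed in row 3, leaving (3,3) = 2.
Row 3 now contains 2, so (3,5) = 3.
Row 4 already has 5, which forces (4,2) = 4.
4 is placed in row 4, leaving (4,3) = 1.
1 is placed in row 4, so (4,5) = 2.
Column 2 already has 4, so (5,2) = 3.
1 is placed in column 3, so (5,3) = 4.
Column 4 now contains 4, which forces (5,4) = 2.
2 is placed in column 5, which forces (5,5) = 1.
Row 3 now contains 3; hence (3,1) = 4.
4 is placed in row 4, so (4,1) = 3.
Row 5 now contains 4, leaving (5,1) = 5.
The full grid is 2 1 5 3 4 / 1 2 3 4 5 / 4 5 2 1 3 / 3 4 1 5 2 / 5 3 4 2 1.

1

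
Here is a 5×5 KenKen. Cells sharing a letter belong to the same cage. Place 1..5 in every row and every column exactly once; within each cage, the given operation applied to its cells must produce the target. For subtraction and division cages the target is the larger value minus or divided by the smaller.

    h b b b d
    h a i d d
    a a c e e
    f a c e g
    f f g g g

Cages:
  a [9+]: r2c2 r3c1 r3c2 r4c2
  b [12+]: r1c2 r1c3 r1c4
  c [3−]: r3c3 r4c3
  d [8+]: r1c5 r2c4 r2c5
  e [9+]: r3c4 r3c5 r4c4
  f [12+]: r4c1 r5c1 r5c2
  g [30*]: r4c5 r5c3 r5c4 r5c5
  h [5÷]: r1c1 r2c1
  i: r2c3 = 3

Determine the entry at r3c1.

2

Cage i is given; hence r2c3 = 3.
Row 1 needs a 2, and only r1c5 is open for it.
Row 1 needs a 1, and only r1c1 is open for it.
1 is placed in column 1; hence r2c1 = 5.
The 3 cells of cage d must have sum 8; hence r2c4 = 2.
Cage d has sum 8, which forces r2c5 = 4.
Cage f has sum 12; hence r5c2 = 5.
Row 2 already has 4, which forces r2c2 = 1.
Cage g needs product 30; hence r4c5 = 5.
Cage g needs product 30, leaving r5c3 = 2.
The 3 cells of cage e must have sum 9, so r3c4 = 5.
Cage b needs sum 12, leaving r1c3 = 5.
The only place for 2 in row 4 is r4c2.
The 4 cells of cage a must have sum 9, so r3c1 = 2.
Column 2 already has 2; hence r3c2 = 4.
Row 3 now contains 4, so r3c3 = 1.
1 is placed in row 3; hence r3c5 = 3.
Column 3 now contains 1; hence r4c3 = 4.
Column 5 now contains 3, leaving r5c5 = 1.
Column 2 already has 4, which forces r1c2 = 3.
The 3 cells of cage b must have sum 12, leaving r1c4 = 4.
4 is placed in row 4; hence r4c1 = 3.
The 3 cells of cage e must have sum 9, which forces r4c4 = 1.
Cage f needs sum 12; hence r5c1 = 4.
Row 5 now contains 1; hence r5c4 = 3.
The full grid is 1 3 5 4 2 / 5 1 3 2 4 / 2 4 1 5 3 / 3 2 4 1 5 / 4 5 2 3 1.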